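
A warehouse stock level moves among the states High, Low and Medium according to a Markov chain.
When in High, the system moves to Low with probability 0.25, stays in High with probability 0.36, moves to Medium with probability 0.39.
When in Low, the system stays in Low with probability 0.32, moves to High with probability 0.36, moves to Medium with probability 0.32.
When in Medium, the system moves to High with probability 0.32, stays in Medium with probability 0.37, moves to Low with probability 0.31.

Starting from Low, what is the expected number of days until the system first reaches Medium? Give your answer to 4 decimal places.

Let t(s) be the expected number of days to first reach Medium from state s, with t(Medium) = 0. Conditioning on the first day:
t(High) = 1 + 0.36·t(High) + 0.25·t(Low)
t(Low) = 1 + 0.36·t(High) + 0.32·t(Low)
Solving: t(High) = 2.6941, t(Low) = 2.8969.
Expected days from Low to Medium: 2.8969.

2.8969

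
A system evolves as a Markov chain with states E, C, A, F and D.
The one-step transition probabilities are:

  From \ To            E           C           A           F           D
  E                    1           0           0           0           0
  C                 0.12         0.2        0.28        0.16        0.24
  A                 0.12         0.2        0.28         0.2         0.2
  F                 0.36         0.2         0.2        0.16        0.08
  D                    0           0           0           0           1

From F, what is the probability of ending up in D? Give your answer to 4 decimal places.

0.3541

Let h(s) be the probability of absorption at D starting from transient state s. Then h(D) = 1 and h(E) = 0. By first-step analysis:
h(C) = 0.12·0 + 0.2·h(C) + 0.28·h(A) + 0.16·h(F) + 0.24·1
h(A) = 0.12·0 + 0.2·h(C) + 0.28·h(A) + 0.2·h(F) + 0.2·1
h(F) = 0.36·0 + 0.2·h(C) + 0.2·h(A) + 0.16·h(F) + 0.08·1
Solving: h(C) = 0.5566, h(A) = 0.5308, h(F) = 0.3541.
Starting from F, the probability is 0.3541.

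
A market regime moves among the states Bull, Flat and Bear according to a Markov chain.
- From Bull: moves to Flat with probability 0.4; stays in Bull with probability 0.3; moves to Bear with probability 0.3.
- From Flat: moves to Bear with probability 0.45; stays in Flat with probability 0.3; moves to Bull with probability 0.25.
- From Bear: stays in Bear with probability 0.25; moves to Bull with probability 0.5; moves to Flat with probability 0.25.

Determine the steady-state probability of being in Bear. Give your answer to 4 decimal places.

0.3312

Let the stationary distribution be π with π = πP and π_1 + π_2 + π_3 = 1.
π_1 = 0.3·π_1 + 0.25·π_2 + 0.5·π_3
π_2 = 0.4·π_1 + 0.3·π_2 + 0.25·π_3
Solving with the normalization constraint gives π = (0.3503, 0.3185, 0.3312).
So the stationary probability of Bear is 0.3312.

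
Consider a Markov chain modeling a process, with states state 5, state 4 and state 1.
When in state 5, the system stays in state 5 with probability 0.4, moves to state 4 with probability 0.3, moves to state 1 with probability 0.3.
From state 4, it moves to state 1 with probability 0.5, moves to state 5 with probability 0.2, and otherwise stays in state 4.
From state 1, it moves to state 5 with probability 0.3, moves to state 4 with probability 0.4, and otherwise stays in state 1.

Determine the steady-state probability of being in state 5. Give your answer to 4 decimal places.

Let the stationary distribution be π with π = πP and π_1 + π_2 + π_3 = 1.
π_1 = 0.4·π_1 + 0.2·π_2 + 0.3·π_3
π_2 = 0.3·π_1 + 0.3·π_2 + 0.4·π_3
Solving with the normalization constraint gives π = (0.2959, 0.3367, 0.3673).
So the stationary probability of state 5 is 0.2959.

0.2959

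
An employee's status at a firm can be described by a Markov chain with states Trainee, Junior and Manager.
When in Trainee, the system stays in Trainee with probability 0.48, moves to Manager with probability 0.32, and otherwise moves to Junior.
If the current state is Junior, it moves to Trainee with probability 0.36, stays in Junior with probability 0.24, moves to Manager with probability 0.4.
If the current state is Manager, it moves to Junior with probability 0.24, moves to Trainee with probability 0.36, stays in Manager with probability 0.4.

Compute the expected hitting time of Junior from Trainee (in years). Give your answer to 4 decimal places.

4.6748

Let t(s) be the expected number of years to first reach Junior from state s, with t(Junior) = 0. Conditioning on the first year:
t(Trainee) = 1 + 0.48·t(Trainee) + 0.32·t(Manager)
t(Manager) = 1 + 0.36·t(Trainee) + 0.4·t(Manager)
Solving: t(Trainee) = 4.6748, t(Manager) = 4.4715.
Expected years from Trainee to Junior: 4.6748.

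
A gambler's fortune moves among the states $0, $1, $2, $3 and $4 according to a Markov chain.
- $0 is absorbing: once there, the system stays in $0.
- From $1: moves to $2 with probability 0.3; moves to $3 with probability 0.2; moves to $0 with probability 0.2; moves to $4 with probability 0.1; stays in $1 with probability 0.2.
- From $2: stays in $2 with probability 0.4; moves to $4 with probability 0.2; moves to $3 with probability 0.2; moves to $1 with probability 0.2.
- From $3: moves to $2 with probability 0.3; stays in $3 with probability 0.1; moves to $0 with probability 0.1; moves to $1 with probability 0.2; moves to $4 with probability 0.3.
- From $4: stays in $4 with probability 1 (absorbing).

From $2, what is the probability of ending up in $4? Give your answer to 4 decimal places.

Let h(s) be the probability of absorption at $4 starting from transient state s. Then h($4) = 1 and h($0) = 0. By first-step analysis:
h($1) = 0.2·0 + 0.2·h($1) + 0.3·h($2) + 0.2·h($3) + 0.1·1
h($2) = 0.2·h($1) + 0.4·h($2) + 0.2·h($3) + 0.2·1
h($3) = 0.1·0 + 0.2·h($1) + 0.3·h($2) + 0.1·h($3) + 0.3·1
Solving: h($1) = 0.5957, h($2) = 0.7730, h($3) = 0.7234.
Starting from $2, the probability is 0.7730.

0.7730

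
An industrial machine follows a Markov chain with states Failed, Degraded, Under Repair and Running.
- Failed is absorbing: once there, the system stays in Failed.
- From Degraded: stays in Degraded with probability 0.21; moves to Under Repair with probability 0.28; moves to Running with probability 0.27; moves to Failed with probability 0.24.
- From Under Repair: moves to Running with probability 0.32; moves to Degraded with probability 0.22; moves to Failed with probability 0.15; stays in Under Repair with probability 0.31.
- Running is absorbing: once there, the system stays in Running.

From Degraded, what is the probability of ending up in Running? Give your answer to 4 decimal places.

Let h(s) be the probability of absorption at Running starting from transient state s. Then h(Running) = 1 and h(Failed) = 0. By first-step analysis:
h(Degraded) = 0.24·0 + 0.21·h(Degraded) + 0.28·h(Under Repair) + 0.27·1
h(Under Repair) = 0.15·0 + 0.22·h(Degraded) + 0.31·h(Under Repair) + 0.32·1
Solving: h(Degraded) = 0.5706, h(Under Repair) = 0.6457.
Starting from Degraded, the probability is 0.5706.

0.5706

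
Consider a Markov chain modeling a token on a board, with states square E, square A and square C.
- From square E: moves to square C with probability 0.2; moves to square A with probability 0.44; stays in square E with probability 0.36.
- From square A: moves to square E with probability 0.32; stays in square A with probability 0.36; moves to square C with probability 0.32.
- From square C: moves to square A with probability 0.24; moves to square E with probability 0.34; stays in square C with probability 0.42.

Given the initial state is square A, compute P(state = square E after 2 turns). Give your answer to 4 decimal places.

0.3392

Sum over the intermediate state after 1 turn:
P = P(square A→square E)·P(square E→square E) + P(square A→square A)·P(square A→square E) + P(square A→square C)·P(square C→square E)
  = 0.32×0.36 + 0.36×0.32 + 0.32×0.34
  = 0.1152 + 0.1152 + 0.1088 = 0.3392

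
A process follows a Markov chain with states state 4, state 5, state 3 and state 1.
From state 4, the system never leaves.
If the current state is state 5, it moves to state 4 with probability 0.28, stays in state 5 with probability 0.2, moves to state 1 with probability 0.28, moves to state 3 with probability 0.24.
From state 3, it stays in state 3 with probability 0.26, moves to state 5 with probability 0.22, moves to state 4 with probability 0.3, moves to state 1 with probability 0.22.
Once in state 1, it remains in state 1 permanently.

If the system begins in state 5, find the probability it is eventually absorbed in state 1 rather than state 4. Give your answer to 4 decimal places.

0.4822

Let h(s) be the probability of absorption at state 1 starting from transient state s. Then h(state 1) = 1 and h(state 4) = 0. By first-step analysis:
h(state 5) = 0.28·0 + 0.2·h(state 5) + 0.24·h(state 3) + 0.28·1
h(state 3) = 0.3·0 + 0.22·h(state 5) + 0.26·h(state 3) + 0.22·1
Solving: h(state 5) = 0.4822, h(state 3) = 0.4407.
Starting from state 5, the probability is 0.4822.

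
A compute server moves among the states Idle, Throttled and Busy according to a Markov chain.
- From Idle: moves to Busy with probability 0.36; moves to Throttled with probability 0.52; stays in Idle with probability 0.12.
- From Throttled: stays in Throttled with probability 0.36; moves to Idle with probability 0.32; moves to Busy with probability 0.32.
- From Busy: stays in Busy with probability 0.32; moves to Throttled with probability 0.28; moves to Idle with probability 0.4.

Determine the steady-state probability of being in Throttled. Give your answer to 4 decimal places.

Let the stationary distribution be π with π = πP and π_1 + π_2 + π_3 = 1.
π_1 = 0.12·π_1 + 0.32·π_2 + 0.4·π_3
π_2 = 0.52·π_1 + 0.36·π_2 + 0.28·π_3
Solving with the normalization constraint gives π = (0.2888, 0.3797, 0.3316).
So the stationary probability of Throttled is 0.3797.

0.3797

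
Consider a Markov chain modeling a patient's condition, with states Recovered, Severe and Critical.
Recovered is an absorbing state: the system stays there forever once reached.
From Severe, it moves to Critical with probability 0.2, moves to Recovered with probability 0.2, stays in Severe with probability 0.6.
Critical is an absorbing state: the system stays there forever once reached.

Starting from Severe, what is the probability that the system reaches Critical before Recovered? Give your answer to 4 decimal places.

0.5000

Let h(s) be the probability of absorption at Critical starting from transient state s. Then h(Critical) = 1 and h(Recovered) = 0. By first-step analysis:
h(Severe) = 0.2·0 + 0.6·h(Severe) + 0.2·1
Solving: h(Severe) = 0.5000.
Starting from Severe, the probability is 0.5000.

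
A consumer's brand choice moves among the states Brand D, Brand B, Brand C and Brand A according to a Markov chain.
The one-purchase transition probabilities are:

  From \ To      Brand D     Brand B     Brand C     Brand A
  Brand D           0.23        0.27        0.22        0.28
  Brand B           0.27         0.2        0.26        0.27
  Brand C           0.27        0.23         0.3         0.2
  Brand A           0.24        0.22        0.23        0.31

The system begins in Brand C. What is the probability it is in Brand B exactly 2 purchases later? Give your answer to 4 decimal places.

Propagate the distribution vector 2 purchases from Brand C.
After 0 purchases: (0.0000, 0.0000, 1.0000, 0.0000)
After 1 purchase: (0.2700, 0.2300, 0.3000, 0.2000)
After 2 purchases: (0.2532, 0.2319, 0.2552, 0.2597)
P(in Brand B after 2 purchases) = 0.2319

0.2319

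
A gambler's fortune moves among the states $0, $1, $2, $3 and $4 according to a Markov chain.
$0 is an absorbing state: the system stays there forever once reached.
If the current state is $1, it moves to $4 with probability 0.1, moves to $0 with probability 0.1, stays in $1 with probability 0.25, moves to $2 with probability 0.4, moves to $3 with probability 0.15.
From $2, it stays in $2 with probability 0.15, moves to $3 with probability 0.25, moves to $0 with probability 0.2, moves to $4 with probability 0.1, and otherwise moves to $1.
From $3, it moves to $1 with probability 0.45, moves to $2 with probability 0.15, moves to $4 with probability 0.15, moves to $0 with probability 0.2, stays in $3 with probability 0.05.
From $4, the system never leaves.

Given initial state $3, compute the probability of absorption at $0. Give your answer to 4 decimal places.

Let h(s) be the probability of absorption at $0 starting from transient state s. Then h($0) = 1 and h($4) = 0. By first-step analysis:
h($1) = 0.1·1 + 0.25·h($1) + 0.4·h($2) + 0.15·h($3) + 0.1·0
h($2) = 0.2·1 + 0.3·h($1) + 0.15·h($2) + 0.25·h($3) + 0.1·0
h($3) = 0.2·1 + 0.45·h($1) + 0.15·h($2) + 0.05·h($3) + 0.15·0
Solving: h($1) = 0.5728, h($2) = 0.6074, h($3) = 0.5778.
Starting from $3, the probability is 0.5778.

0.5778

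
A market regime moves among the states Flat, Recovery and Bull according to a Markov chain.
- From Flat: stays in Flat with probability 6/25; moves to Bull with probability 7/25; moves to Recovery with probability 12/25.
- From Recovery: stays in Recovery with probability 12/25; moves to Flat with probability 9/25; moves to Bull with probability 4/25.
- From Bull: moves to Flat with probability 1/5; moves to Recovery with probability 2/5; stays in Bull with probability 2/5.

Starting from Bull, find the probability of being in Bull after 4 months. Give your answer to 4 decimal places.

0.2563

Propagate the distribution vector 4 months from Bull.
After 0 months: (0.0000, 0.0000, 1.0000)
After 1 month: (0.2000, 0.4000, 0.4000)
After 2 months: (0.2720, 0.4480, 0.2800)
After 3 months: (0.2826, 0.4576, 0.2598)
After 4 months: (0.2845, 0.4592, 0.2563)
P(in Bull after 4 months) = 0.2563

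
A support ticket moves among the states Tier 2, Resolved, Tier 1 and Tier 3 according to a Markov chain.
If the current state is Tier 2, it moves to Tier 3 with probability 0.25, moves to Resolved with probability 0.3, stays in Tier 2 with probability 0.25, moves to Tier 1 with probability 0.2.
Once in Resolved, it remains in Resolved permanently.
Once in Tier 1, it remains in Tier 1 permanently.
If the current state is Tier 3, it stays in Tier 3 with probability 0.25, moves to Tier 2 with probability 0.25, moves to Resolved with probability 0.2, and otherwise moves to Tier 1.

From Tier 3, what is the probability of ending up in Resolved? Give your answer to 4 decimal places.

Let h(s) be the probability of absorption at Resolved starting from transient state s. Then h(Resolved) = 1 and h(Tier 1) = 0. By first-step analysis:
h(Tier 2) = 0.25·h(Tier 2) + 0.3·1 + 0.2·0 + 0.25·h(Tier 3)
h(Tier 3) = 0.25·h(Tier 2) + 0.2·1 + 0.3·0 + 0.25·h(Tier 3)
Solving: h(Tier 2) = 0.5500, h(Tier 3) = 0.4500.
Starting from Tier 3, the probability is 0.4500.

0.4500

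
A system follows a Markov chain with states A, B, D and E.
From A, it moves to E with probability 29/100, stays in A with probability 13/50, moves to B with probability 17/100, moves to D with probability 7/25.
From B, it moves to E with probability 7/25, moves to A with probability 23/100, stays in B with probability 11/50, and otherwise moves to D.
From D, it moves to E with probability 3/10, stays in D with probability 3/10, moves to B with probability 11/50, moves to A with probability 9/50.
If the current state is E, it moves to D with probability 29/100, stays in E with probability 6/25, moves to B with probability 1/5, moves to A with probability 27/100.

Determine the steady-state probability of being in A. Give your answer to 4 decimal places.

0.2338

Let the stationary distribution be π with π = πP and π_1 + π_2 + π_3 + π_4 = 1.
π_1 = 0.26·π_1 + 0.23·π_2 + 0.18·π_3 + 0.27·π_4
π_2 = 0.17·π_1 + 0.22·π_2 + 0.22·π_3 + 0.2·π_4
π_3 = 0.28·π_1 + 0.27·π_2 + 0.3·π_3 + 0.29·π_4
Solving with the normalization constraint gives π = (0.2338, 0.2028, 0.2865, 0.2770).
So the stationary probability of A is 0.2338.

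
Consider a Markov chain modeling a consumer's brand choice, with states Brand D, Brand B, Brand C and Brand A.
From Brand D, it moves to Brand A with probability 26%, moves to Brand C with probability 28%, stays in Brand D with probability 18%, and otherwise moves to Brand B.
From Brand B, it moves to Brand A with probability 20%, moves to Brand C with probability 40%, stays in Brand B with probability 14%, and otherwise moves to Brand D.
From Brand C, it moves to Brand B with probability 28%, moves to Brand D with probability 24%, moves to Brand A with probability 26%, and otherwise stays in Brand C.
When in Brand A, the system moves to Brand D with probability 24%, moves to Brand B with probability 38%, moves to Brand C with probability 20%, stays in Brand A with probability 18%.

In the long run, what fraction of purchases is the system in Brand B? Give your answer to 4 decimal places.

Let the stationary distribution be π with π = πP and π_1 + π_2 + π_3 + π_4 = 1.
π_1 = 0.18·π_1 + 0.26·π_2 + 0.24·π_3 + 0.24·π_4
π_2 = 0.28·π_1 + 0.14·π_2 + 0.28·π_3 + 0.38·π_4
π_3 = 0.28·π_1 + 0.4·π_2 + 0.22·π_3 + 0.2·π_4
Solving with the normalization constraint gives π = (0.2314, 0.2654, 0.2771, 0.2260).
So the stationary probability of Brand B is 0.2654.

0.2654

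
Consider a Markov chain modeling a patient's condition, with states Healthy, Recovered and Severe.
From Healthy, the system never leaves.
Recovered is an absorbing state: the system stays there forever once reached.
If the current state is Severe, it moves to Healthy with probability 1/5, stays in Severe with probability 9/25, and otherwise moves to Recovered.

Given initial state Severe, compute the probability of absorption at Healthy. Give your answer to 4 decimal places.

Let h(s) be the probability of absorption at Healthy starting from transient state s. Then h(Healthy) = 1 and h(Recovered) = 0. By first-step analysis:
h(Severe) = 0.2·1 + 0.44·0 + 0.36·h(Severe)
Solving: h(Severe) = 0.3125.
Starting from Severe, the probability is 0.3125.

0.3125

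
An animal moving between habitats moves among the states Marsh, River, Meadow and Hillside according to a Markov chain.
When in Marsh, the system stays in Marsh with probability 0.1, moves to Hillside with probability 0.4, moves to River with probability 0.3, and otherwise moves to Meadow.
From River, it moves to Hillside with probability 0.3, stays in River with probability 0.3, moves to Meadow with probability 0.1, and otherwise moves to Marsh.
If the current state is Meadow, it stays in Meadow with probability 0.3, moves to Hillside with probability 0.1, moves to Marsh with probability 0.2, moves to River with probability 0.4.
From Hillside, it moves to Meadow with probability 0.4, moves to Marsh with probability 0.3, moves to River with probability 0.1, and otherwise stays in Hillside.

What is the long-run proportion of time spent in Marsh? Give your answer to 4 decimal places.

0.2294

Let the stationary distribution be π with π = πP and π_1 + π_2 + π_3 + π_4 = 1.
π_1 = 0.1·π_1 + 0.3·π_2 + 0.2·π_3 + 0.3·π_4
π_2 = 0.3·π_1 + 0.3·π_2 + 0.4·π_3 + 0.1·π_4
π_3 = 0.2·π_1 + 0.1·π_2 + 0.3·π_3 + 0.4·π_4
Solving with the normalization constraint gives π = (0.2294, 0.2750, 0.2469, 0.2487).
So the stationary probability of Marsh is 0.2294.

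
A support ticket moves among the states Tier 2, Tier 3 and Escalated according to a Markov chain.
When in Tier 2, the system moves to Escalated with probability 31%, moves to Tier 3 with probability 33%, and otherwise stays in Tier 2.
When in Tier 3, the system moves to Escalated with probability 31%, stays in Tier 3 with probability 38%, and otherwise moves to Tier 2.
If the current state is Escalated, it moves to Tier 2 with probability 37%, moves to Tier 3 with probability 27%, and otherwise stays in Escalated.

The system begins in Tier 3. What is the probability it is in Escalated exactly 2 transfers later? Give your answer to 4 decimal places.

0.3255

Sum over the intermediate state after 1 transfer:
P = P(Tier 3→Tier 2)·P(Tier 2→Escalated) + P(Tier 3→Tier 3)·P(Tier 3→Escalated) + P(Tier 3→Escalated)·P(Escalated→Escalated)
  = 0.31×0.31 + 0.38×0.31 + 0.31×0.36
  = 0.0961 + 0.1178 + 0.1116 = 0.3255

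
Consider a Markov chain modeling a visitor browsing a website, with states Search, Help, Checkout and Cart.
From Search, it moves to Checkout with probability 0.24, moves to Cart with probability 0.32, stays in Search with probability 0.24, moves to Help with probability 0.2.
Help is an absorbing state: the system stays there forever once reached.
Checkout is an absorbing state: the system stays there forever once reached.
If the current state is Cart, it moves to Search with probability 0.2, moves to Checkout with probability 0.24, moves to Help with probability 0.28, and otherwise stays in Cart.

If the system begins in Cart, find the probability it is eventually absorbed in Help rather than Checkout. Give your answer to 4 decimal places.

Let h(s) be the probability of absorption at Help starting from transient state s. Then h(Help) = 1 and h(Checkout) = 0. By first-step analysis:
h(Search) = 0.24·h(Search) + 0.2·1 + 0.24·0 + 0.32·h(Cart)
h(Cart) = 0.2·h(Search) + 0.28·1 + 0.24·0 + 0.28·h(Cart)
Solving: h(Search) = 0.4834, h(Cart) = 0.5232.
Starting from Cart, the probability is 0.5232.

0.5232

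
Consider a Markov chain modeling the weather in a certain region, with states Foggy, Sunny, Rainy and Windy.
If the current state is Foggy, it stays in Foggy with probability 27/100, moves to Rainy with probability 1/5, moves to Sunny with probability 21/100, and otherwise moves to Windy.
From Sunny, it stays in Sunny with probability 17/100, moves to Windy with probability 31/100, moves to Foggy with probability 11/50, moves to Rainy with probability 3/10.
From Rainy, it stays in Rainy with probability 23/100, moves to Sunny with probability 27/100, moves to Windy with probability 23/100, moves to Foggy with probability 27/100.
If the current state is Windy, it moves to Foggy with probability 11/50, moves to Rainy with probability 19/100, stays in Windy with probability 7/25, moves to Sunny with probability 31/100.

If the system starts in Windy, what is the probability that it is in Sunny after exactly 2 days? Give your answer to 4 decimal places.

Propagate the distribution vector 2 days from Windy.
After 0 days: (0.0000, 0.0000, 0.0000, 1.0000)
After 1 day: (0.2200, 0.3100, 0.1900, 0.2800)
After 2 days: (0.2405, 0.2370, 0.2339, 0.2886)
P(in Sunny after 2 days) = 0.2370

0.2370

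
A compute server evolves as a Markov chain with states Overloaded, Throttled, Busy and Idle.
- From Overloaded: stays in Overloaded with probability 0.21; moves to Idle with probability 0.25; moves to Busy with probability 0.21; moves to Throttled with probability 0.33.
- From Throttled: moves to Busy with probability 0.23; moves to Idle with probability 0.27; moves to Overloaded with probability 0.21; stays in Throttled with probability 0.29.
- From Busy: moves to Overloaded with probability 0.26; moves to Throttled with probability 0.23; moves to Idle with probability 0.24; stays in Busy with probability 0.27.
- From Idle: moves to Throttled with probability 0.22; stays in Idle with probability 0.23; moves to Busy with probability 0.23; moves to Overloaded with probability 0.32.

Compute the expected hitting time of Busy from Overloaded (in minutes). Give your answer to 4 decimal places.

Let t(s) be the expected number of minutes to first reach Busy from state s, with t(Busy) = 0. Conditioning on the first minute:
t(Overloaded) = 1 + 0.21·t(Overloaded) + 0.33·t(Throttled) + 0.25·t(Idle)
t(Throttled) = 1 + 0.21·t(Overloaded) + 0.29·t(Throttled) + 0.27·t(Idle)
t(Idle) = 1 + 0.32·t(Overloaded) + 0.22·t(Throttled) + 0.23·t(Idle)
Solving: t(Overloaded) = 4.5283, t(Throttled) = 4.4397, t(Idle) = 4.4491.
Expected minutes from Overloaded to Busy: 4.5283.

4.5283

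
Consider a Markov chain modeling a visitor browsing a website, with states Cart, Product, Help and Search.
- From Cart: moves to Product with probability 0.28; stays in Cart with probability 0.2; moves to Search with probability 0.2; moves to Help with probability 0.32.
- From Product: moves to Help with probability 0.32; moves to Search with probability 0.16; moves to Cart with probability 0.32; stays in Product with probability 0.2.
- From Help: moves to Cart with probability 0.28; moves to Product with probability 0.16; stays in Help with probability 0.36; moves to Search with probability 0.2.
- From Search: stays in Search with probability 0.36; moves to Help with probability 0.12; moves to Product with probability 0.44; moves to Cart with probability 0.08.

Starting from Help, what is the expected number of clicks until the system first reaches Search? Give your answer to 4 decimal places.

Let t(s) be the expected number of clicks to first reach Search from state s, with t(Search) = 0. Conditioning on the first click:
t(Cart) = 1 + 0.2·t(Cart) + 0.28·t(Product) + 0.32·t(Help)
t(Product) = 1 + 0.32·t(Cart) + 0.2·t(Product) + 0.32·t(Help)
t(Help) = 1 + 0.28·t(Cart) + 0.16·t(Product) + 0.36·t(Help)
Solving: t(Cart) = 5.2326, t(Product) = 5.4264, t(Help) = 5.2083.
Expected clicks from Help to Search: 5.2083.

5.2083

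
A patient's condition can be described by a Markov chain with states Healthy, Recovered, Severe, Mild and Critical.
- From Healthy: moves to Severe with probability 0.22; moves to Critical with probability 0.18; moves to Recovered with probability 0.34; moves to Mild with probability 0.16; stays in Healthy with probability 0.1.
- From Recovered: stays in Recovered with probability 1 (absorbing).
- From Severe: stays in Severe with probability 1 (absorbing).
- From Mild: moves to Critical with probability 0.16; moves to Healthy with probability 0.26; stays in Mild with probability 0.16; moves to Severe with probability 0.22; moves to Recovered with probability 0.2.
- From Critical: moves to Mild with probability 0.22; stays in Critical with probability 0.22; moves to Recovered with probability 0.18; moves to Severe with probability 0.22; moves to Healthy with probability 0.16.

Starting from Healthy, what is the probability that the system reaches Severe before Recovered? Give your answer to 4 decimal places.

Let h(s) be the probability of absorption at Severe starting from transient state s. Then h(Severe) = 1 and h(Recovered) = 0. By first-step analysis:
h(Healthy) = 0.1·h(Healthy) + 0.34·0 + 0.22·1 + 0.16·h(Mild) + 0.18·h(Critical)
h(Mild) = 0.26·h(Healthy) + 0.2·0 + 0.22·1 + 0.16·h(Mild) + 0.16·h(Critical)
h(Critical) = 0.16·h(Healthy) + 0.18·0 + 0.22·1 + 0.22·h(Mild) + 0.22·h(Critical)
Solving: h(Healthy) = 0.4342, h(Mild) = 0.4935, h(Critical) = 0.5103.
Starting from Healthy, the probability is 0.4342.

0.4342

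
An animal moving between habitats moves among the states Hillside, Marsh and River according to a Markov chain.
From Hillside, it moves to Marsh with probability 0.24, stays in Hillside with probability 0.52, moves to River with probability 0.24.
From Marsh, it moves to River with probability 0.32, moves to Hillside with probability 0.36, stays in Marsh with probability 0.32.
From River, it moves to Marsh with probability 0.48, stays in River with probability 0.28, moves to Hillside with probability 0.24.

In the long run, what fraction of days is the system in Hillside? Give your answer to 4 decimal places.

Let the stationary distribution be π with π = πP and π_1 + π_2 + π_3 = 1.
π_1 = 0.52·π_1 + 0.36·π_2 + 0.24·π_3
π_2 = 0.24·π_1 + 0.32·π_2 + 0.48·π_3
Solving with the normalization constraint gives π = (0.3889, 0.3333, 0.2778).
So the stationary probability of Hillside is 0.3889.

0.3889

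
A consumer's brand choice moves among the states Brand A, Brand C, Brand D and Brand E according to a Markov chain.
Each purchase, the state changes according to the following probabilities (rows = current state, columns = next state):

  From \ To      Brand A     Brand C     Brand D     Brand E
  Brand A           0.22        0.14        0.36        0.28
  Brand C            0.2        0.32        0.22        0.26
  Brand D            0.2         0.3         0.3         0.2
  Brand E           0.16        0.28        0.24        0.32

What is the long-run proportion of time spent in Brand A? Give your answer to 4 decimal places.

Let the stationary distribution be π with π = πP and π_1 + π_2 + π_3 + π_4 = 1.
π_1 = 0.22·π_1 + 0.2·π_2 + 0.2·π_3 + 0.16·π_4
π_2 = 0.14·π_1 + 0.32·π_2 + 0.3·π_3 + 0.28·π_4
π_3 = 0.36·π_1 + 0.22·π_2 + 0.3·π_3 + 0.24·π_4
Solving with the normalization constraint gives π = (0.1933, 0.2692, 0.2743, 0.2632).
So the stationary probability of Brand A is 0.1933.

0.1933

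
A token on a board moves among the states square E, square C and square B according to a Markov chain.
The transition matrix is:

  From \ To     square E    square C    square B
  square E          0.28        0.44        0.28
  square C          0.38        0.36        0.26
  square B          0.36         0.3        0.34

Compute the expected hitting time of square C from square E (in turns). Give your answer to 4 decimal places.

Let t(s) be the expected number of turns to first reach square C from state s, with t(square C) = 0. Conditioning on the first turn:
t(square E) = 1 + 0.28·t(square E) + 0.28·t(square B)
t(square B) = 1 + 0.36·t(square E) + 0.34·t(square B)
Solving: t(square E) = 2.5107, t(square B) = 2.8846.
Expected turns from square E to square C: 2.5107.

2.5107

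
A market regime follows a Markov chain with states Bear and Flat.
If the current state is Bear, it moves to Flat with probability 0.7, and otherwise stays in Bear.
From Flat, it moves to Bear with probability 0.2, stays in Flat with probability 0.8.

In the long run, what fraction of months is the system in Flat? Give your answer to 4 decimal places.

Let the stationary distribution be π with π = πP and π_1 + π_2 = 1.
π_1 = 0.3·π_1 + 0.2·π_2
Solving with the normalization constraint gives π = (0.2222, 0.7778).
So the stationary probability of Flat is 0.7778.

0.7778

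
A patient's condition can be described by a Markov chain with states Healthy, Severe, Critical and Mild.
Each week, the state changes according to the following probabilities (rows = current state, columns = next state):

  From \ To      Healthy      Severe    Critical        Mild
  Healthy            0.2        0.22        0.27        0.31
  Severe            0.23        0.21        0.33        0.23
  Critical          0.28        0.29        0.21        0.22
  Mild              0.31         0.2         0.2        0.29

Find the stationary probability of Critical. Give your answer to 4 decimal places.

Let the stationary distribution be π with π = πP and π_1 + π_2 + π_3 + π_4 = 1.
π_1 = 0.2·π_1 + 0.23·π_2 + 0.28·π_3 + 0.31·π_4
π_2 = 0.22·π_1 + 0.21·π_2 + 0.29·π_3 + 0.2·π_4
π_3 = 0.27·π_1 + 0.33·π_2 + 0.21·π_3 + 0.2·π_4
Solving with the normalization constraint gives π = (0.2559, 0.2299, 0.2503, 0.2638).
So the stationary probability of Critical is 0.2503.

0.2503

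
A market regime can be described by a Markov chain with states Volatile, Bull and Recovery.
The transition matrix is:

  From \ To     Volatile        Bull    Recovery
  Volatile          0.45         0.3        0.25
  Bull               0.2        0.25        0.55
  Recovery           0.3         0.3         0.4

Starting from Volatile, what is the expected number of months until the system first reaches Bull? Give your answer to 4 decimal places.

Let t(s) be the expected number of months to first reach Bull from state s, with t(Bull) = 0. Conditioning on the first month:
t(Volatile) = 1 + 0.45·t(Volatile) + 0.25·t(Recovery)
t(Recovery) = 1 + 0.3·t(Volatile) + 0.4·t(Recovery)
Solving: t(Volatile) = 3.3333, t(Recovery) = 3.3333.
Expected months from Volatile to Bull: 3.3333.

3.3333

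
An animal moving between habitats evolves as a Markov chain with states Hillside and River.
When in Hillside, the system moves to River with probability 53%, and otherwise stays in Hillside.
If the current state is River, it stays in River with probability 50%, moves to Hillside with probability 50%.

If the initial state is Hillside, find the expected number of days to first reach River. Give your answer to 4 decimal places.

1.8868

Let t(s) be the expected number of days to first reach River from state s, with t(River) = 0. Conditioning on the first day:
t(Hillside) = 1 + 0.47·t(Hillside)
Solving: t(Hillside) = 1.8868.
Expected days from Hillside to River: 1.8868.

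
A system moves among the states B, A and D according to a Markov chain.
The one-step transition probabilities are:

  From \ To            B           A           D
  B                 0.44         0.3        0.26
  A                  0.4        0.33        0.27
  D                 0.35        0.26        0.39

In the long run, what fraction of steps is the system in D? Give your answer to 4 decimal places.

Let the stationary distribution be π with π = πP and π_1 + π_2 + π_3 = 1.
π_1 = 0.44·π_1 + 0.4·π_2 + 0.35·π_3
π_2 = 0.3·π_1 + 0.33·π_2 + 0.26·π_3
Solving with the normalization constraint gives π = (0.4009, 0.2968, 0.3023).
So the stationary probability of D is 0.3023.

0.3023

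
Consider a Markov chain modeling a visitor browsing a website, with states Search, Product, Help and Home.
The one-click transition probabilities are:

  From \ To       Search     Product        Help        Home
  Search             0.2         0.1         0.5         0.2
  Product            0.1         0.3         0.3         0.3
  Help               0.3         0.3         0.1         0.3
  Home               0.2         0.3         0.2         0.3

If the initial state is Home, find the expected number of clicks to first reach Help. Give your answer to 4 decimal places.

Let t(s) be the expected number of clicks to first reach Help from state s, with t(Help) = 0. Conditioning on the first click:
t(Search) = 1 + 0.2·t(Search) + 0.1·t(Product) + 0.2·t(Home)
t(Product) = 1 + 0.1·t(Search) + 0.3·t(Product) + 0.3·t(Home)
t(Home) = 1 + 0.2·t(Search) + 0.3·t(Product) + 0.3·t(Home)
Solving: t(Search) = 2.5641, t(Product) = 3.3333, t(Home) = 3.5897.
Expected clicks from Home to Help: 3.5897.

3.5897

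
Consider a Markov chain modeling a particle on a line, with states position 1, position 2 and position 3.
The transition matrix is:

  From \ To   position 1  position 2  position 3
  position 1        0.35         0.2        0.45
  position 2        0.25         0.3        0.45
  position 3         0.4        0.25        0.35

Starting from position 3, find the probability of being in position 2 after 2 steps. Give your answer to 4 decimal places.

0.2425

Sum over the intermediate state after 1 step:
P = P(position 3→position 1)·P(position 1→position 2) + P(position 3→position 2)·P(position 2→position 2) + P(position 3→position 3)·P(position 3→position 2)
  = 0.4×0.2 + 0.25×0.3 + 0.35×0.25
  = 0.0800 + 0.0750 + 0.0875 = 0.2425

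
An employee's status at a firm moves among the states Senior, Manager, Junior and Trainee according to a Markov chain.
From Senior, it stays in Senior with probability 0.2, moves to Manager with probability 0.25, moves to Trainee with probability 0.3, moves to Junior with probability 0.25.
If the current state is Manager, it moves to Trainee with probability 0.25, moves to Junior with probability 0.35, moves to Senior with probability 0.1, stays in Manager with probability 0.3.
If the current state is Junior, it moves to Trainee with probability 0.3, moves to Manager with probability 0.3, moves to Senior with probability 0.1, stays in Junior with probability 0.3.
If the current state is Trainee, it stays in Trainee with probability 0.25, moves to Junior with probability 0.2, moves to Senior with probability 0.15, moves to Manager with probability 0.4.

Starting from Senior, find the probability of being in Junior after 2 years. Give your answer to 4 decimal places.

Propagate the distribution vector 2 years from Senior.
After 0 years: (1.0000, 0.0000, 0.0000, 0.0000)
After 1 year: (0.2000, 0.2500, 0.2500, 0.3000)
After 2 years: (0.1350, 0.3200, 0.2725, 0.2725)
P(in Junior after 2 years) = 0.2725

0.2725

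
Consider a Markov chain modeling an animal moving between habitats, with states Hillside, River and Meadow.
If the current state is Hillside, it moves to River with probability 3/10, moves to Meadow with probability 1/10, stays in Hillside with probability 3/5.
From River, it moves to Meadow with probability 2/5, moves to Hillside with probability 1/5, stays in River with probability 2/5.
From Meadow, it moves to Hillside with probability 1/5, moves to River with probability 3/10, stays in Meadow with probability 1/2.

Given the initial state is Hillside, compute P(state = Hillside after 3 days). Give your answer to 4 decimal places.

0.3760

Propagate the distribution vector 3 days from Hillside.
After 0 days: (1.0000, 0.0000, 0.0000)
After 1 day: (0.6000, 0.3000, 0.1000)
After 2 days: (0.4400, 0.3300, 0.2300)
After 3 days: (0.3760, 0.3330, 0.2910)
P(in Hillside after 3 days) = 0.3760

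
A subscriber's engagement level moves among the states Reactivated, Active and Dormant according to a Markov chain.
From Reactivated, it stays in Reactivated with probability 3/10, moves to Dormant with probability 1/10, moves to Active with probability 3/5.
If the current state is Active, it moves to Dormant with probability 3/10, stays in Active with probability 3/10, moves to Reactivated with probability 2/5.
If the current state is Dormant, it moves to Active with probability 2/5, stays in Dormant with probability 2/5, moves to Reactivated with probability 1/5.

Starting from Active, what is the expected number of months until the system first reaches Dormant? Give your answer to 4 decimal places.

Let t(s) be the expected number of months to first reach Dormant from state s, with t(Dormant) = 0. Conditioning on the first month:
t(Reactivated) = 1 + 0.3·t(Reactivated) + 0.6·t(Active)
t(Active) = 1 + 0.4·t(Reactivated) + 0.3·t(Active)
Solving: t(Reactivated) = 5.2000, t(Active) = 4.4000.
Expected months from Active to Dormant: 4.4000.

4.4000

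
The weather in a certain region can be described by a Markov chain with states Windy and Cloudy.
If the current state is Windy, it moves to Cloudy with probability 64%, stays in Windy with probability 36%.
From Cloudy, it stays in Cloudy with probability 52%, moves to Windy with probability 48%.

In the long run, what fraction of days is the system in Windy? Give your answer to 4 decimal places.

0.4286

Let the stationary distribution be π with π = πP and π_1 + π_2 = 1.
π_1 = 0.36·π_1 + 0.48·π_2
Solving with the normalization constraint gives π = (0.4286, 0.5714).
So the stationary probability of Windy is 0.4286.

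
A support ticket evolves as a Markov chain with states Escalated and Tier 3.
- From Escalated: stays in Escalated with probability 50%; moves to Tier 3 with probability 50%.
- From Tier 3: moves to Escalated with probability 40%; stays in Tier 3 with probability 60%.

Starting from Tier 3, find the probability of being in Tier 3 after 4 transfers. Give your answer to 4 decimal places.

Propagate the distribution vector 4 transfers from Tier 3.
After 0 transfers: (0.0000, 1.0000)
After 1 transfer: (0.4000, 0.6000)
After 2 transfers: (0.4400, 0.5600)
After 3 transfers: (0.4440, 0.5560)
After 4 transfers: (0.4444, 0.5556)
P(in Tier 3 after 4 transfers) = 0.5556

0.5556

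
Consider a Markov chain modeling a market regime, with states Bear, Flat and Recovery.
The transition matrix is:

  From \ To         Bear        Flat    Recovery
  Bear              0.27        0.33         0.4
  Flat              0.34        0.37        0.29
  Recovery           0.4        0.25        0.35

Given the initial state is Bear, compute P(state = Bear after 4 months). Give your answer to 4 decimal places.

Propagate the distribution vector 4 months from Bear.
After 0 months: (1.0000, 0.0000, 0.0000)
After 1 month: (0.2700, 0.3300, 0.4000)
After 2 months: (0.3451, 0.3112, 0.3437)
After 3 months: (0.3365, 0.3150, 0.3486)
After 4 months: (0.3374, 0.3147, 0.3479)
P(in Bear after 4 months) = 0.3374

0.3374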